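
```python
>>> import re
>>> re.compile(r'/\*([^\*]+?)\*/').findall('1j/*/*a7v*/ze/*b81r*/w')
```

['a7v', 'b81r']

Walking the string: at [4:11] match '/*a7v*/', group 1 = 'a7v'; at [13:21] match '/*b81r*/', group 1 = 'b81r'.
`findall` collects group 1 from each match (2 total).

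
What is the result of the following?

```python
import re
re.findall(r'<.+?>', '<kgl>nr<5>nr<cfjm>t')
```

['<kgl>', '<5>', '<cfjm>']

Lazy quantifiers expand one character at a time until the remainder of the pattern can match.
Walking the string: at [0:5] → '<kgl>'; at [7:10] → '<5>'; at [12:18] → '<cfjm>'.
Since nothing is captured, `findall` lists the 3 matched substrings directly.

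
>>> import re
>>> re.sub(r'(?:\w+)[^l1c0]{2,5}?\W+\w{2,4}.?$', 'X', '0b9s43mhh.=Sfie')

The pattern matches one or more of a word character (non-capturing group); then 2 to 5 of any character except [l1c0] (lazy), then one or more of a non-word character; then 2 to 4 of a word character, then optionally any character; then anchored at the end.
Matches: at [0:15] → '0b9s43mhh.=Sfie'.
Each match is replaced by 'X'.

'X'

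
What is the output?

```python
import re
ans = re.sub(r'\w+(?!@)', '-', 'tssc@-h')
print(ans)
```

The negative lookaround is zero-width — it rules out positions where the adjacent text would match, without consuming anything.
Matches: at [0:3] → 'tss'; at [6:7] → 'h'.
`sub` substitutes '-' at each match site.

-c@--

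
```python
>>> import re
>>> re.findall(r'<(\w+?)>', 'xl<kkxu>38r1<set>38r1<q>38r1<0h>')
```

['kkxu', 'set', 'q', '0h']

Scanning left to right: at [2:8] match '<kkxu>', group 1 = 'kkxu'; at [12:17] match '<set>', group 1 = 'set'; at [21:24] match '<q>', group 1 = 'q'; at [28:32] match '<0h>', group 1 = '0h'.
`findall` collects group 1 from each match (4 total).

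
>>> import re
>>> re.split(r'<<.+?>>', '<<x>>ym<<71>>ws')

The `?` after the quantifier makes it lazy — it takes as little as possible before letting the rest of the pattern try.
Matches to split on: at [0:5] → '<<x>>'; at [7:13] → '<<71>>'.
The string is cut at each match, leaving 3 pieces.

['', 'ym', 'ws']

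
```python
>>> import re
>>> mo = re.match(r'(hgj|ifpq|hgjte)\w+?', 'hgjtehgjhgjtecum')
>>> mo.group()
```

'hgjt'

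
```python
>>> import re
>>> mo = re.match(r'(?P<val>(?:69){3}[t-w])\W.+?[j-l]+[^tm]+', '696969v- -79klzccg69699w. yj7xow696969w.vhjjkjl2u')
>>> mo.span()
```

(0, 49)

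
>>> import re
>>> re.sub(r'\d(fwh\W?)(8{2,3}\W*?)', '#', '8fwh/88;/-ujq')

Pattern: a digit; then the literal 'fwh', then optionally a non-word character (captured); then 2 to 3 of the literal '8', then zero or more of a non-word character (lazy) (captured).
Matches: at [0:7] → '8fwh/88'.
Each match is replaced by '#'.

'#;/-ujq'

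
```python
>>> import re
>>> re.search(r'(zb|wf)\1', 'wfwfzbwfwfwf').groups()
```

('wf',)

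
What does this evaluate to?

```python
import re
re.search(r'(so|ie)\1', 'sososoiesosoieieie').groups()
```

('so',)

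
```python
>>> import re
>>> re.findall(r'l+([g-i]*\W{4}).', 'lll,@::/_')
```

[',@::']

The pattern matches one or more of a literal 'l'; then zero or more of a character in [g-i], then exactly 4 of a non-word character (captured); then any character.
Matches: at [0:8] match 'lll,@::/', group 1 = ',@::'.
`findall` collects group 1 from the one match (1 total).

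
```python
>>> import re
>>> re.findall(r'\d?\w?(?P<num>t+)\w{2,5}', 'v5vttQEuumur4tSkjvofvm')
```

Pattern: optionally a digit, then optionally a word character; then one or more of a literal 't' (captured as 'num'); then 2 to 5 of a word character.
Matches: at [1:10] match '5vttQEuum', group 1 = 'tt'; at [12:19] match '4tSkjvo', group 1 = 't'.
`findall` collects group 1 from each match (2 total).

['tt', 't']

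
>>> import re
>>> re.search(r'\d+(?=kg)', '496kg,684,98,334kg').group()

'496'

Lookahead/lookbehind check context without consuming it, so the matched span excludes the asserted characters.
`re.search` tries every starting position until one works.
The match spans [0:3] → '496'.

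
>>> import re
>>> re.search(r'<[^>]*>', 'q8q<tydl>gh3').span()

(3, 9)

The match spans [3:9] → '<tydl>'.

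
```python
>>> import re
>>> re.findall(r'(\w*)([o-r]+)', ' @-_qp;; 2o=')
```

[('_q', 'p'), ('2', 'o')]

This matches zero or more of a word character (captured); then one or more of a character in [o-r] (captured).
Matches: at [3:6] match '_qp', groups = ('_q', 'p'); at [9:11] match '2o', groups = ('2', 'o').
`findall` packs the 2 group values into a tuple for every match.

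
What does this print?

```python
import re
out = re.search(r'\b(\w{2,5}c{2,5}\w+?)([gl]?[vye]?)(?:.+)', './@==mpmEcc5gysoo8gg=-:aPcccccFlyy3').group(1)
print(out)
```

Pattern: a word boundary (`\b`, zero-width); then 2 to 5 of a word character, then 2 to 5 of a literal 'c', then one or more of a word character (lazy) (captured); then optionally one of [gl], then optionally one of [vye] (captured); then one or more of any character (non-capturing group).
A non-greedy quantifier consumes as few characters as it can — just enough that the remainder of the pattern still matches from where it stops; whatever follows it matches normally.
Unlike `match`, `search` isn't anchored — it looks for the pattern anywhere in the string.
The match spans [5:35] → 'mpmEcc5gysoo8gg=-:aPcccccFlyy3'.
Captured: group 1 = 'mpmEcc5', group 2 = 'gy'.

mpmEcc5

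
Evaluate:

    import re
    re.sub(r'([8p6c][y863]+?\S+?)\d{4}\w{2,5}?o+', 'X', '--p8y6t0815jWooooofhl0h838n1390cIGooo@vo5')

'--Xfhl0hX@vo5'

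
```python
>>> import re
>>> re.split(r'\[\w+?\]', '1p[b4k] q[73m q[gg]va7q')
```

Splitting on the pattern gives 3 pieces.

['1p', ' q[73m q', 'va7q']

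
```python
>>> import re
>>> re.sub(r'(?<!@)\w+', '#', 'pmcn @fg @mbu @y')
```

The negative lookaround is zero-width — it rules out positions where the adjacent text would match, without consuming anything.
Matches: at [0:4] → 'pmcn'; at [7:8] → 'g'; at [11:13] → 'bu'.
Each match is replaced by '#'.

'# @f# @m# @y'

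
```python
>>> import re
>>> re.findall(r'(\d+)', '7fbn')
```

The pattern matches one or more of a digit (captured).
Because there's exactly one group, `findall` drops the full match and keeps group 1 from the one hit.

['7']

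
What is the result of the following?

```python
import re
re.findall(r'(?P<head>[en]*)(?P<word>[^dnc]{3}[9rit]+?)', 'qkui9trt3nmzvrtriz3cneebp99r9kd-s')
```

[('', 'qkui'), ('', '9trt'), ('n', 'mzvr'), ('nee', 'bp99')]

This matches zero or more of one of [en] (captured as 'head'); then exactly 3 of any character except [dnc], then one or more of one of [9rit] (lazy) (captured as 'word').
A non-greedy quantifier consumes as few characters as it can — just enough that the remainder of the pattern still matches from where it stops; whatever follows it matches normally.
Matches: at [0:4] match 'qkui', groups = ('', 'qkui'); at [4:8] match '9trt', groups = ('', '9trt'); at [9:14] match 'nmzvr', groups = ('n', 'mzvr'); at [20:27] match 'neebp99', groups = ('nee', 'bp99').
Multiple groups make `findall` return tuples — one 2-tuple for each match.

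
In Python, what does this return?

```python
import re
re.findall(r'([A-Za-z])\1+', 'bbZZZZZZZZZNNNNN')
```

A backreference is literal: `\1` must see the identical characters the first group matched.
Because there's exactly one group, `findall` drops the full match and keeps group 1 from each hit.

['b', 'Z', 'N']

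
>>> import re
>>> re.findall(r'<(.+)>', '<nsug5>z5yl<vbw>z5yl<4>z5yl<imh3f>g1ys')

['nsug5>z5yl<vbw>z5yl<4>z5yl<imh3f']

Walking the string: at [0:34] match '<nsug5>z5yl<vbw>z5yl<4>z5yl<imh3f>', group 1 = 'nsug5>z5yl<vbw>z5yl<4>z5yl<imh3f'.
One capturing group, so `findall` returns just the captured substring from the one match — 1 in all.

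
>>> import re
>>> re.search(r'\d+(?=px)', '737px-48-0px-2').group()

The lookaround is zero-width — it requires the adjacent text to match without consuming it, so the asserted text isn't part of the match.
`re.search` scans for the first position where the pattern succeeds.
The match spans [0:3] → '737'.

'737'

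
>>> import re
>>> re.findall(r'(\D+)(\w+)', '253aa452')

[('aa', '452')]

Pattern: one or more of a non-digit (captured); then one or more of a word character (captured).
`findall` packs the 2 group values into a tuple for every match.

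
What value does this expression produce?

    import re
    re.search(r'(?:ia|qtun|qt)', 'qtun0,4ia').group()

Branches in `(...|...)` are attempted left-to-right; the first branch that allows the whole pattern to succeed is taken.
`re.search` tries every starting position until one works.
The match spans [0:4] → 'qtun'.

'qtun'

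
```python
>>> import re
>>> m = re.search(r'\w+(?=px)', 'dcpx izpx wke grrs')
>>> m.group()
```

The positive lookaround only admits positions where the adjacent text matches; those characters stay outside the span.
The match spans [0:2] → 'dc'.

'dc'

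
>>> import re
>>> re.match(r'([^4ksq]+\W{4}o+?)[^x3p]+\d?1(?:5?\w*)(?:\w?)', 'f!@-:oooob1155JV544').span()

(0, 19)

The pattern matches one or more of any character except [4ksq], then exactly 4 of a non-word character, then one or more of the literal 'o' (lazy) (captured); then one or more of any character except [x3p]; then optionally a digit, then the literal '1'; then optionally the literal '5', then zero or more of a word character (non-capturing group); then optionally a word character (non-capturing group).
`re.match` only tries the pattern at the start of the string.
The match spans [0:19] → 'f!@-:oooob1155JV544'.
Captured: group 1 = 'f!@-:o'.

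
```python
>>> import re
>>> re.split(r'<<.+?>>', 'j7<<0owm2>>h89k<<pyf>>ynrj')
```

A non-greedy quantifier consumes as few characters as it can — just enough that the remainder of the pattern still matches from where it stops; whatever follows it matches normally.
Each match becomes a cut point; 3 segments remain.

['j7', 'h89k', 'ynrj']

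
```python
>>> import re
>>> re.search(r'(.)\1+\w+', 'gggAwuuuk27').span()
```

(0, 11)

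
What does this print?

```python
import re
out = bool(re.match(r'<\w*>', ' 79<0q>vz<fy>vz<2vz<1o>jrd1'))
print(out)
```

False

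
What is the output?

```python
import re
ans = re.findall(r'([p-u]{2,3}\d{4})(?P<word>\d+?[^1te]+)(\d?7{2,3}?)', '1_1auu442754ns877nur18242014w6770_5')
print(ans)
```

The pattern matches 2 to 3 of a character in [p-u], then exactly 4 of a digit (captured); then one or more of a digit (lazy), then one or more of any character except [1te] (captured as 'word'); then optionally a digit, then 2 to 3 of the literal '7' (lazy) (captured).
Walking the string: at [4:17] match 'uu442754ns877', groups = ('uu4427', '54ns8', '77'); at [18:32] match 'ur18242014w677', groups = ('ur1824', '2014w6', '77').
Multiple groups make `findall` return tuples — one 3-tuple for each match.

[('uu4427', '54ns8', '77'), ('ur1824', '2014w6', '77')]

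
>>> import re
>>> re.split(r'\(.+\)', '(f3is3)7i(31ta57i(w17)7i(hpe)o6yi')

['', 'o6yi']

Matches to split on: at [0:29] → '(f3is3)7i(31ta57i(w17)7i(hpe)'.
The string is cut at each match, leaving 2 pieces.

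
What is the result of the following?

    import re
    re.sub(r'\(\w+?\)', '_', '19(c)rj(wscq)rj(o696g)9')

'19_rj_rj_9'

Matches: at [2:5] → '(c)'; at [7:13] → '(wscq)'; at [15:22] → '(o696g)'.
`sub` substitutes '_' at each match site.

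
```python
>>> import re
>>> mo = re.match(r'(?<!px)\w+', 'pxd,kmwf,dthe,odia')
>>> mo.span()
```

The negative lookahead/lookbehind blocks any match where the forbidden context is present.
`re.match` won't scan ahead — the pattern has to work from the very first character.
The match spans [0:3] → 'pxd'.

(0, 3)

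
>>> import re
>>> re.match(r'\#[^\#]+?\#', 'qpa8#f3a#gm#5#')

None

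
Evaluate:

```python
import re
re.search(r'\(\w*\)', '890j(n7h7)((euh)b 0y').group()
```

'(n7h7)'

Unlike `match`, `search` isn't anchored — it looks for the pattern anywhere in the string.
The match spans [4:10] → '(n7h7)'.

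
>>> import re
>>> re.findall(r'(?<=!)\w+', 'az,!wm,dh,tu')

The `(?=…)`/`(?<=…)` assertion just peeks at neighbouring text; it doesn't advance the match position.
Matches: at [4:6] → 'wm'.
Since nothing is captured, `findall` lists the 1 matched substring directly.

['wm']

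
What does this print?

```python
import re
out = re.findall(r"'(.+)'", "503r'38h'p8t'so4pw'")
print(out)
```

["38h'p8t'so4pw"]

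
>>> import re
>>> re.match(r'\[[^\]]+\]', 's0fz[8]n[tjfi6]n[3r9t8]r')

None

`match` is anchored at position 0; if the pattern doesn't fit there, it returns None.
Here the pattern fails at index 0, so the call returns None.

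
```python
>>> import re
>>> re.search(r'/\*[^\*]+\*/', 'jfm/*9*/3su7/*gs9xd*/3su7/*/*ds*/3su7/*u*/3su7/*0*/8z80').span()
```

`re.search` scans for the first position where the pattern succeeds.
The match spans [3:8] → '/*9*/'.

(3, 8)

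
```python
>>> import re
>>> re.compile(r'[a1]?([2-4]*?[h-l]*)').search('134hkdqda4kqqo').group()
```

The `?` after the quantifier makes it lazy — it takes as little as possible before letting the rest of the pattern try.
The match spans [0:1] → '1'.

'1'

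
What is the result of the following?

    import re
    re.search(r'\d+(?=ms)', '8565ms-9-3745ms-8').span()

(0, 4)

Because the assertion is zero-width, the text it checks is not consumed and won't appear in the result.
The match spans [0:4] → '8565'.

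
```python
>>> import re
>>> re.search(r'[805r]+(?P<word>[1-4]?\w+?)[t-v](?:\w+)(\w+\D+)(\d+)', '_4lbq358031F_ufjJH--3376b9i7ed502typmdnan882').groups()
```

The match spans [6:24] → '58031F_ufjJH--3376'.
Captured: group 1 = '31F_', group 2 = 'H--', group 3 = '3376'.

('31F_', 'H--', '3376')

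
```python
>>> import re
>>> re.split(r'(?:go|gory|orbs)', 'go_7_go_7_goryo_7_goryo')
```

The regex engine tests alternatives in the order written; an earlier branch that matches wins even if a later one would match more.
Matches to split on: at [0:2] → 'go'; at [5:7] → 'go'; at [10:12] → 'go'; at [18:20] → 'go'.
Each match becomes a cut point; 5 segments remain.

['', '_7_', '_7_', 'ryo_7_', 'ryo']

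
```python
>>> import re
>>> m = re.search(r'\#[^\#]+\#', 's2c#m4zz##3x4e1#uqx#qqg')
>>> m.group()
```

'#m4zz#'

Unlike `match`, `search` isn't anchored — it looks for the pattern anywhere in the string.
The match spans [3:9] → '#m4zz#'.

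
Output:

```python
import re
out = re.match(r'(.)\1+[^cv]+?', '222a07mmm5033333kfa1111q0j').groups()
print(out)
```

('2',)

A backreference is literal: `\1` must see the identical characters the first group matched.
`re.match` won't scan ahead — the pattern has to work from the very first character.
The match spans [0:4] → '222a'.
Captured: group 1 = '2'.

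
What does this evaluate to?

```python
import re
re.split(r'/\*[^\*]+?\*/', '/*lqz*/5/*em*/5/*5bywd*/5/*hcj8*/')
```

['', '5', '5', '5', '']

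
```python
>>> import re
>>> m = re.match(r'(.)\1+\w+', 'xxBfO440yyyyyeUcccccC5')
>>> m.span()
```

(0, 22)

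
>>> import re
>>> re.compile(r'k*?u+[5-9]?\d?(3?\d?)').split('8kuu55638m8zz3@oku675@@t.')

['8', '6', '38m8zz3@o', '5', '@@t.']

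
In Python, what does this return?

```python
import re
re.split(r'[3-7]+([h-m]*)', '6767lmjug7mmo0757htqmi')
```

Pattern: one or more of a character in [3-7]; then zero or more of a character in [h-m] (captured).
`re.split` interleaves the captured-group text with the surrounding fragments.

['', 'lmj', 'ug', 'mm', 'o0', 'h', 'tqmi']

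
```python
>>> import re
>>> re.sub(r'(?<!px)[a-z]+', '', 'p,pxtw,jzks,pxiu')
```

',,,'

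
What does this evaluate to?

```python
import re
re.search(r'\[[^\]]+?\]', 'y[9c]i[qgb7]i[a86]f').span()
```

(1, 5)

The match spans [1:5] → '[9c]'.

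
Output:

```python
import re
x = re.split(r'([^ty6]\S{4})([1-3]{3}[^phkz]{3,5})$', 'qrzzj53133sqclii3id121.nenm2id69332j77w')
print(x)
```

['qrzzj53133sqclii3id121.nenm', '2id69', '332j77w', '']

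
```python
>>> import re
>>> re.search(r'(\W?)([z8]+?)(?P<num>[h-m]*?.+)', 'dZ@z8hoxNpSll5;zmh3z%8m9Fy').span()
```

Pattern: optionally a non-word character (captured); then one or more of one of [z8] (lazy) (captured); then zero or more of a character in [h-m] (lazy), then one or more of any character (captured as 'num').
`re.search` tries every starting position until one works.
The match spans [2:26] → '@z8hoxNpSll5;zmh3z%8m9Fy'.
Captured: group 1 = '@', group 2 = 'z', group 3 = '8hoxNpSll5;zmh3z%8m9Fy'.

(2, 26)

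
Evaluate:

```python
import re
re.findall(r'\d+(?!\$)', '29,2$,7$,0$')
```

['29']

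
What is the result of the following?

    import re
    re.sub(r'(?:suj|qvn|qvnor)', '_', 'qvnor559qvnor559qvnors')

'_or559_or559_ors'

Branches in `(...|...)` are attempted left-to-right; the first branch that allows the whole pattern to succeed is taken.
Each match is replaced by '_'.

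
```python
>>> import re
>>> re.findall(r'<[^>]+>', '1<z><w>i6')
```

No capturing groups, so `findall` returns the 2 full match strings.

['<z>', '<w>']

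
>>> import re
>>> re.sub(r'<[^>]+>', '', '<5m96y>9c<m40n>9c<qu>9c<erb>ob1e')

'9c9c9cob1e'

Matches: at [0:7] → '<5m96y>'; at [9:15] → '<m40n>'; at [17:21] → '<qu>'; at [23:28] → '<erb>'.
`sub` substitutes '' at each match site.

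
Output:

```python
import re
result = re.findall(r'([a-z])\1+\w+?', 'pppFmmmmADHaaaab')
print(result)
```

['p', 'm', 'a']

The backreference `\1` re-matches whatever the first group consumed, character for character.
Matches: at [0:4] match 'pppF', group 1 = 'p'; at [4:9] match 'mmmmA', group 1 = 'm'; at [11:16] match 'aaaab', group 1 = 'a'.
`findall` collects group 1 from each match (3 total).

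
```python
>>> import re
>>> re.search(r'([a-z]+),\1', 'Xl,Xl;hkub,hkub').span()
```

A backreference is literal: `\1` must see the identical characters the first group matched.
`search` walks the string left to right and returns the first match it finds.
The match spans [6:15] → 'hkub,hkub'.
Captured: group 1 = 'hkub'.

(6, 15)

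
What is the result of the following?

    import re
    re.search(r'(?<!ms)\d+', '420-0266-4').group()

`(?!…)`/`(?<!…)` only lets a position through if the neighbouring text does NOT match; no characters are consumed.
`re.search` scans for the first position where the pattern succeeds.
The match spans [0:3] → '420'.

'420'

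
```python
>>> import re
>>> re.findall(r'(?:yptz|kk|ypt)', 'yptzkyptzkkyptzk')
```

Branches in `(...|...)` are attempted left-to-right; the first branch that allows the whole pattern to succeed is taken.
Matches: at [0:4] → 'yptz'; at [5:9] → 'yptz'; at [9:11] → 'kk'; at [11:15] → 'yptz'.
Since nothing is captured, `findall` lists the 4 matched substrings directly.

['yptz', 'yptz', 'kk', 'yptz']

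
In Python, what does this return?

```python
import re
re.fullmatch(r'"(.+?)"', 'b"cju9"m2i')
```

`fullmatch` succeeds only if the pattern covers the string from start to end.
Here the string isn't matched end-to-end, so the call returns None.

None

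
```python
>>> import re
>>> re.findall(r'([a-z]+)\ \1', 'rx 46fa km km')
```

['km']

A backreference is literal: `\1` must see the identical characters the first group matched.
Because there's exactly one group, `findall` drops the full match and keeps group 1 from the one hit.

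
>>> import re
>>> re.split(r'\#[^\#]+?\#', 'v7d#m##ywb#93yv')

Splitting on the pattern gives 3 pieces.

['v7d', '', '93yv']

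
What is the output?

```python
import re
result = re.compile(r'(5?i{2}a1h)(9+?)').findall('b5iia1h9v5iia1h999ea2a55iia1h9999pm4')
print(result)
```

[('5iia1h', '9'), ('5iia1h', '9'), ('5iia1h', '9')]

This matches optionally the literal '5', then exactly 2 of a literal 'i', then the literal 'a1h' (captured); then one or more of a literal '9' (lazy) (captured).
Walking the string: at [1:8] match '5iia1h9', groups = ('5iia1h', '9'); at [9:16] match '5iia1h9', groups = ('5iia1h', '9'); at [23:30] match '5iia1h9', groups = ('5iia1h', '9').
With 2 capturing groups, `findall` returns a 2-tuple per match.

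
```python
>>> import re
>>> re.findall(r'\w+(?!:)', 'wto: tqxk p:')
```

['wt', 'tqxk']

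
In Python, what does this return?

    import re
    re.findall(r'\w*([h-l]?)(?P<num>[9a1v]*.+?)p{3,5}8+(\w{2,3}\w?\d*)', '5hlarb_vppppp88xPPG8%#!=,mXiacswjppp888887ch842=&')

[('', '%#!=,mXiacswj', '7ch842')]

The pattern matches zero or more of a word character; then optionally a character in [h-l] (captured); then zero or more of one of [9a1v], then one or more of any character (lazy) (captured as 'num'); then 3 to 5 of a literal 'p', then one or more of the literal '8'; then 2 to 3 of a word character, then optionally a word character, then zero or more of a digit (captured).
Matches: at [0:47] match '5hlarb_vppppp88xPPG8%#!=,mXiacswjppp888887ch842', groups = ('', '%#!=,mXiacswj', '7ch842').
With 3 capturing groups, `findall` returns a 3-tuple per match.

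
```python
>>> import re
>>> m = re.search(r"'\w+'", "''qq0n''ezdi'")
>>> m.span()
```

The match spans [1:7] → "'qq0n'".

(1, 7)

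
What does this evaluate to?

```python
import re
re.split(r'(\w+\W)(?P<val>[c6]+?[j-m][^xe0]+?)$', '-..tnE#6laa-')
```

['-..', 'tnE#', '6laa-', '']

Pattern: one or more of a word character, then a non-word character (captured); then one or more of one of [c6] (lazy), then a character in [j-m], then one or more of any character except [xe0] (lazy) (captured as 'val'); then anchored at the end.
`re.split` interleaves the captured-group text with the surrounding fragments.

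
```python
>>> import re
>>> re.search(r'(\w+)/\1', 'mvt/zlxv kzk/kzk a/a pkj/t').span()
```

`\1` has to match the exact text group 1 already captured.
The match spans [9:16] → 'kzk/kzk'.

(9, 16)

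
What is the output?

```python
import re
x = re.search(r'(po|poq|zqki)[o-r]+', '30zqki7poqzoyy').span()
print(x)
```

(7, 10)

The match spans [7:10] → 'poq'.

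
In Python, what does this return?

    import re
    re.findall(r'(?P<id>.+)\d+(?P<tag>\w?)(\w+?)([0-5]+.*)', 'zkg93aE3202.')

This matches one or more of any character (captured as 'id'); then one or more of a digit; then optionally a word character (captured as 'tag'); then one or more of a word character (lazy) (captured); then one or more of a character in [0-5], then zero or more of any character (captured).
`findall` packs the 4 group values into a tuple for every match.

[('zkg93aE3', '', '0', '2.')]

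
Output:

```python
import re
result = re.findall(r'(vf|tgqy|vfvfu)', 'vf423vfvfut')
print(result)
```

['vf', 'vf', 'vf']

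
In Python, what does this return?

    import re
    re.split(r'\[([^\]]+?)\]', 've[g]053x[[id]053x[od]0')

['ve', 'g', '053x', '[id', '053x', 'od', '0']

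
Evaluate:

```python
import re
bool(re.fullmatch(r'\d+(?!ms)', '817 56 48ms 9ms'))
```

False

`(?!…)`/`(?<!…)` only lets a position through if the neighbouring text does NOT match; no characters are consumed.
For `fullmatch`, every character of the input must be accounted for by the pattern.
Here the string isn't matched end-to-end, so the call returns None, and `bool(None)` is False.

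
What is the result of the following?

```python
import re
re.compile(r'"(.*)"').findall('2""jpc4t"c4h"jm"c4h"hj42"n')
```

`findall` collects group 1 from the one match (1 total).

['"jpc4t"c4h"jm"c4h"hj42']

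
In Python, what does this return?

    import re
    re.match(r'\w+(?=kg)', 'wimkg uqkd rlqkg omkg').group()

The `(?=…)`/`(?<=…)` assertion just peeks at neighbouring text; it doesn't advance the match position.
`re.match` won't scan ahead — the pattern has to work from the very first character.
The match spans [0:3] → 'wim'.

'wim'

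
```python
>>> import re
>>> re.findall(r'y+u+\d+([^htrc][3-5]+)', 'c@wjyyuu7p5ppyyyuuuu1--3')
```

['p5']

The pattern matches one or more of a literal 'y', then one or more of a literal 'u'; then one or more of a digit; then any character except [htrc], then one or more of a character in [3-5] (captured).
Scanning left to right: at [4:11] match 'yyuu7p5', group 1 = 'p5'.
One capturing group, so `findall` returns just the captured substring from the one match — 1 in all.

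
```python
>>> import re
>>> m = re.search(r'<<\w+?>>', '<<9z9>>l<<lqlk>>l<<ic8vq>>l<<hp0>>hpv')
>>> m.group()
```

'<<9z9>>'

`re.search` tries every starting position until one works.
The match spans [0:7] → '<<9z9>>'.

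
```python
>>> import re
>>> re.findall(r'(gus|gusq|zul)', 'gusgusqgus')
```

['gus', 'gus', 'gus']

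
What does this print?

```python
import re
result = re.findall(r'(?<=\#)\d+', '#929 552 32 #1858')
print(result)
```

['929', '1858']

Lookahead/lookbehind check context without consuming it, so the matched span excludes the asserted characters.
Walking the string: at [1:4] → '929'; at [13:17] → '1858'.
With no groups in the pattern, `findall` gives back each whole match — 2 here.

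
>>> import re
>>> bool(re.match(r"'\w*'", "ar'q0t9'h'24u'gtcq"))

False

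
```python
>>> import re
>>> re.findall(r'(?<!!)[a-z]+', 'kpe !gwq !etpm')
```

['kpe', 'wq', 'tpm']

Because the assertion is negative and zero-width, positions next to the forbidden text are skipped.
Scanning left to right: at [0:3] → 'kpe'; at [6:8] → 'wq'; at [11:14] → 'tpm'.
No capturing groups, so `findall` returns the 3 full match strings.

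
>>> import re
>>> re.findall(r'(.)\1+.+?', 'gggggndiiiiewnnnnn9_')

['g', 'i', 'n']

The backreference `\1` re-matches whatever the first group consumed, character for character.
Because there's exactly one group, `findall` drops the full match and keeps group 1 from each hit.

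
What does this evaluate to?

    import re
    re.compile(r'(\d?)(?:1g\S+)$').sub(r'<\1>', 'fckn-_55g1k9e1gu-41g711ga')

'fckn-_55g1k9e<>'

Each match is replaced using the text its own group 1 captured.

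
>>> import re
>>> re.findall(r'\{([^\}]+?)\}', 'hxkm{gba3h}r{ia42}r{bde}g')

['gba3h', 'ia42', 'bde']

Walking the string: at [4:11] match '{gba3h}', group 1 = 'gba3h'; at [12:18] match '{ia42}', group 1 = 'ia42'; at [19:24] match '{bde}', group 1 = 'bde'.
With a single group, `findall` returns only what that group captured — 3 items.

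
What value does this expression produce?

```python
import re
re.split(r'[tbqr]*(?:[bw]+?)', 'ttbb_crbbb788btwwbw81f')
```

Pattern: zero or more of one of [tbqr]; then one or more of one of [bw] (lazy) (non-capturing group).
Splitting on the pattern gives 6 pieces.

['', '_c', '788', '', '', '81f']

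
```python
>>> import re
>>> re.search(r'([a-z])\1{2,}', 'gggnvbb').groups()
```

The backreference `\1` re-matches whatever the first group consumed, character for character.
`search` walks the string left to right and returns the first match it finds.
The match spans [0:3] → 'ggg'.
Captured: group 1 = 'g'.

('g',)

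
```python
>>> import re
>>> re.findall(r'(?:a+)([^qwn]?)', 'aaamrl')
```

['m']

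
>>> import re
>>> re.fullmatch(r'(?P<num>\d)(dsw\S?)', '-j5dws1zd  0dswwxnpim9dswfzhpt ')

None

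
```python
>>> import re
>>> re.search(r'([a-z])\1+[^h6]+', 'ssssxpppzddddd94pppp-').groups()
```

`\1` has to match the exact text group 1 already captured.
`search` walks the string left to right and returns the first match it finds.
The match spans [0:21] → 'ssssxpppzddddd94pppp-'.
Captured: group 1 = 's'.

('s',)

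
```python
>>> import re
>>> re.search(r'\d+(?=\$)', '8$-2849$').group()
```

The positive lookaround only admits positions where the adjacent text matches; those characters stay outside the span.
The match spans [0:1] → '8'.

'8'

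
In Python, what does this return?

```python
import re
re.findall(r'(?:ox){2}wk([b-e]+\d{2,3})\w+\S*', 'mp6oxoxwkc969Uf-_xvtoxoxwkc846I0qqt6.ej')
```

Pattern: the literal 'ox' repeated 2 times, then the literal 'wk'; then one or more of a character in [b-e], then 2 to 3 of a digit (captured); then one or more of a word character, then zero or more of a non-whitespace character.
Scanning left to right: at [3:39] match 'oxoxwkc969Uf-_xvtoxoxwkc846I0qqt6.ej', group 1 = 'c969'.
With a single group, `findall` returns only what that group captured — 1 item.

['c969']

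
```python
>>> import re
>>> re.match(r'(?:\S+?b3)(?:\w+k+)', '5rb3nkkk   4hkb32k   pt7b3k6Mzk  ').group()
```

The pattern matches one or more of a non-whitespace character (lazy), then the literal 'b3' (non-capturing group); then one or more of a word character, then one or more of the literal 'k' (non-capturing group).
With `match`, the pattern is implicitly anchored at the beginning.
The match spans [0:8] → '5rb3nkkk'.

'5rb3nkkk'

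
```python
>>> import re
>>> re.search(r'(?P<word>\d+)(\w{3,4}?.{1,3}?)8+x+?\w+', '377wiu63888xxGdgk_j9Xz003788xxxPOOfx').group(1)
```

This matches one or more of a digit (captured as 'word'); then 3 to 4 of a word character (lazy), then 1 to 3 of any character (lazy) (captured); then one or more of the literal '8', then one or more of the literal 'x' (lazy); then one or more of a word character.
Because the quantifier is non-greedy, it stops expanding at the earliest point where the rest of the pattern can succeed.
Unlike `match`, `search` isn't anchored — it looks for the pattern anywhere in the string.
The match spans [0:36] → '377wiu63888xxGdgk_j9Xz003788xxxPOOfx'.
Captured: group 1 = '377', group 2 = 'wiu63'.

'377'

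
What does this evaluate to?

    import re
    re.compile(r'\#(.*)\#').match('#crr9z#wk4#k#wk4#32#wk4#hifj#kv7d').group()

'#crr9z#wk4#k#wk4#32#wk4#hifj#'

`re.match` only tries the pattern at the start of the string.
The match spans [0:29] → '#crr9z#wk4#k#wk4#32#wk4#hifj#'.
Captured: group 1 = 'crr9z#wk4#k#wk4#32#wk4#hifj'.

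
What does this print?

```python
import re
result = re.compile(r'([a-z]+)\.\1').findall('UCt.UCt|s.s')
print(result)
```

['s']

The backreference `\1` re-matches whatever the first group consumed, character for character.
Walking the string: at [8:11] match 's.s', group 1 = 's'.
Because there's exactly one group, `findall` drops the full match and keeps group 1 from the one hit.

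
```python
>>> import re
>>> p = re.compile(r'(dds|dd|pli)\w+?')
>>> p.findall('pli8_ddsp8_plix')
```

['pli', 'dds', 'pli']

Branches in `(...|...)` are attempted left-to-right; the first branch that allows the whole pattern to succeed is taken.
Because there's exactly one group, `findall` drops the full match and keeps group 1 from each hit.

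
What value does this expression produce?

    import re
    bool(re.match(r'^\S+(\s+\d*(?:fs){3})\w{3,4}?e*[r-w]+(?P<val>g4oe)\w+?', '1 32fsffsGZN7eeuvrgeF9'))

False

Pattern: anchored at the start of the string; then one or more of a non-whitespace character; then one or more of whitespace, then zero or more of a digit, then the literal 'fs' repeated 3 times (captured); then 3 to 4 of a word character (lazy), then zero or more of a literal 'e'; then one or more of a character in [r-w]; then the literal 'g4', then the literal 'oe' (captured as 'val'); then one or more of a word character (lazy).
With `match`, the pattern is implicitly anchored at the beginning.
Here the string doesn't start with a match, so the call returns None, and `bool(None)` is False.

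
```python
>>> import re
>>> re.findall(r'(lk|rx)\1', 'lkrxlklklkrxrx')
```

['lk', 'rx']

After group 1 captures some text, `\1` only succeeds where that same text appears again.
Scanning left to right: at [4:8] match 'lklk', group 1 = 'lk'; at [10:14] match 'rxrx', group 1 = 'rx'.
Because there's exactly one group, `findall` drops the full match and keeps group 1 from each hit.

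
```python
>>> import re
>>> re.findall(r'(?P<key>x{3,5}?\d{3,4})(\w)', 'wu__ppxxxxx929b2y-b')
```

[('xxxxx929', 'b')]

This matches 3 to 5 of a literal 'x' (lazy), then 3 to 4 of a digit (captured as 'key'); then a word character (captured).
Walking the string: at [6:15] match 'xxxxx929b', groups = ('xxxxx929', 'b').
`findall` packs the 2 group values into a tuple for every match.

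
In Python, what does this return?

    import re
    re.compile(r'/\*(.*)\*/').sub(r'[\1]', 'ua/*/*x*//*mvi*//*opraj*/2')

Each match is replaced using the text its own group 1 captured.

'ua[/*x*//*mvi*//*opraj]2'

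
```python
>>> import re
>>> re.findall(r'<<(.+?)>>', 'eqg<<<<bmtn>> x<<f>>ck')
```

['<<bmtn', 'f']

Lazy quantifiers expand one character at a time until the remainder of the pattern can match.
Walking the string: at [3:13] match '<<<<bmtn>>', group 1 = '<<bmtn'; at [15:20] match '<<f>>', group 1 = 'f'.
Because there's exactly one group, `findall` drops the full match and keeps group 1 from each hit.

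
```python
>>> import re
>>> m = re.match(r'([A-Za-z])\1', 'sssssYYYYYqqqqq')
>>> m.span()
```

(0, 2)

With `match`, the pattern is implicitly anchored at the beginning.
The match spans [0:2] → 'ss'.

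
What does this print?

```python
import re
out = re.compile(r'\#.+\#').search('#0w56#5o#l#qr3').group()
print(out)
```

#0w56#5o#l#

`search` walks the string left to right and returns the first match it finds.
The match spans [0:11] → '#0w56#5o#l#'.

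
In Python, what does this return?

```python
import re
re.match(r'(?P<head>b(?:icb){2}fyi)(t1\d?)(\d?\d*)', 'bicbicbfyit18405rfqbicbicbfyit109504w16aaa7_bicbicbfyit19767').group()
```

'bicbicbfyit18405'

`re.match` only tries the pattern at the start of the string.
The match spans [0:16] → 'bicbicbfyit18405'.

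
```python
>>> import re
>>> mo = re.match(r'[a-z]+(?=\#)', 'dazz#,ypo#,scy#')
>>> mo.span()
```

(0, 4)

The lookaround is zero-width — it requires the adjacent text to match without consuming it, so the asserted text isn't part of the match.
`re.match` only tries the pattern at the start of the string.
The match spans [0:4] → 'dazz'.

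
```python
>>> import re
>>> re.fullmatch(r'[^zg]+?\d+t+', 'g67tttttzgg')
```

`re.fullmatch` requires the pattern to consume the entire string.
Here the pattern can't cover the whole string, so the call returns None.

None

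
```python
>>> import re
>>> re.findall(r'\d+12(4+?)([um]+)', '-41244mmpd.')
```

Pattern: one or more of a digit, then the literal '12'; then one or more of a literal '4' (lazy) (captured); then one or more of one of [um] (captured).
Scanning left to right: at [1:8] match '41244mm', groups = ('44', 'mm').
Multiple groups make `findall` return tuples — one 2-tuple for the one match.

[('44', 'mm')]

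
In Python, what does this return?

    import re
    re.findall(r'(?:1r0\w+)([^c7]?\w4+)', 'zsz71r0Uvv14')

This matches the literal '1r0', then one or more of a word character (non-capturing group); then optionally any character except [c7], then a word character, then one or more of a literal '4' (captured).
Scanning left to right: at [4:12] match '1r0Uvv14', group 1 = '14'.
Because there's exactly one group, `findall` drops the full match and keeps group 1 from the one hit.

['14']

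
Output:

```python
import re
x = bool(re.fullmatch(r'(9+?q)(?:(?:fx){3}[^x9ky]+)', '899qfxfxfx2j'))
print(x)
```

`re.fullmatch` requires the pattern to consume the entire string.
Here there's no way to consume every character, so the call returns None, and `bool(None)` is False.

False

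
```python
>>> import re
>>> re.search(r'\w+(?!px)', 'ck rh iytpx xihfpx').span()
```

`(?!…)`/`(?<!…)` only lets a position through if the neighbouring text does NOT match; no characters are consumed.
`re.search` scans for the first position where the pattern succeeds.
The match spans [0:2] → 'ck'.

(0, 2)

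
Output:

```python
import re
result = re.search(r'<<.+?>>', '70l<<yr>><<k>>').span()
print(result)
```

`search` walks the string left to right and returns the first match it finds.
The match spans [3:9] → '<<yr>>'.

(3, 9)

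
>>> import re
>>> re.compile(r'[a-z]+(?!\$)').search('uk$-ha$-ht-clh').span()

The negative lookahead/lookbehind blocks any match where the forbidden context is present.
The match spans [0:1] → 'u'.

(0, 1)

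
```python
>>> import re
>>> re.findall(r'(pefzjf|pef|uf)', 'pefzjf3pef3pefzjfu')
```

The regex engine tests alternatives in the order written; an earlier branch that matches wins even if a later one would match more.
`findall` collects group 1 from each match (3 total).

['pefzjf', 'pef', 'pefzjf']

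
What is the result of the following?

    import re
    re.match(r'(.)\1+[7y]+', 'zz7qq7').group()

`match` is anchored at position 0; if the pattern doesn't fit there, it returns None.
The match spans [0:3] → 'zz7'.

'zz7'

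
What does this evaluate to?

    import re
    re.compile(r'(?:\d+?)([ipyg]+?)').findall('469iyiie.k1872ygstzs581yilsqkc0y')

['i', 'y', 'y', 'y']

Pattern: one or more of a digit (lazy) (non-capturing group); then one or more of one of [ipyg] (lazy) (captured).
Matches: at [0:4] match '469i', group 1 = 'i'; at [10:15] match '1872y', group 1 = 'y'; at [20:24] match '581y', group 1 = 'y'; at [30:32] match '0y', group 1 = 'y'.
Because there's exactly one group, `findall` drops the full match and keeps group 1 from each hit.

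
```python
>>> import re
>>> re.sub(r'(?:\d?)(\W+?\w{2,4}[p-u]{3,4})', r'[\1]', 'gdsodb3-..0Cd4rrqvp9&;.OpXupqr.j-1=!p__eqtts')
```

'gdsodb[-..0Cd4rrq]vp[&;.OpXupqr].j-[=!p__eqtts]'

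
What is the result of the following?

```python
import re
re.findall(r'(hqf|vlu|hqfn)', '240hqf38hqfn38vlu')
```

Alternation tries branches left to right and keeps the first one that lets the overall match succeed at that position.
Scanning left to right: at [3:6] match 'hqf', group 1 = 'hqf'; at [8:11] match 'hqf', group 1 = 'hqf'; at [14:17] match 'vlu', group 1 = 'vlu'.
With a single group, `findall` returns only what that group captured — 3 items.

['hqf', 'hqf', 'vlu']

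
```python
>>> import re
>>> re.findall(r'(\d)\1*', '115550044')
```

['1', '5', '0', '4']

A backreference is literal: `\1` must see the identical characters the first group matched.
Walking the string: at [0:2] match '11', group 1 = '1'; at [2:5] match '555', group 1 = '5'; at [5:7] match '00', group 1 = '0'; at [7:9] match '44', group 1 = '4'.
One capturing group, so `findall` returns just the captured substring from each match — 4 in all.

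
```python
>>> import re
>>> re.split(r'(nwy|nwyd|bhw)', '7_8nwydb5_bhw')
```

['7_8', 'nwy', 'db5_', 'bhw', '']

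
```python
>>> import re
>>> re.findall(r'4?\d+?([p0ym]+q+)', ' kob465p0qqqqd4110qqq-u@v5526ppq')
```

['p0qqqq', '0qqq', 'ppq']

The pattern matches optionally a literal '4', then one or more of a digit (lazy); then one or more of one of [p0ym], then one or more of the literal 'q' (captured).
Matches: at [4:13] match '465p0qqqq', group 1 = 'p0qqqq'; at [14:21] match '4110qqq', group 1 = '0qqq'; at [25:32] match '5526ppq', group 1 = 'ppq'.
Because there's exactly one group, `findall` drops the full match and keeps group 1 from each hit.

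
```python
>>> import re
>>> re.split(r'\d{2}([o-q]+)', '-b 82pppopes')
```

The pattern matches exactly 2 of a digit; then one or more of a character in [o-q] (captured).
Matches to split on: at [3:10] → '82pppop'.
With a capturing group present, the delimiter's captured portion is kept in the result list.

['-b ', 'pppop', 'es']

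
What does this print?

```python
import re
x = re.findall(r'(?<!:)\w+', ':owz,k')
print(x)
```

['wz', 'k']

The negative lookahead/lookbehind blocks any match where the forbidden context is present.
`findall` yields the raw match text (2 of them) because the pattern has no groups.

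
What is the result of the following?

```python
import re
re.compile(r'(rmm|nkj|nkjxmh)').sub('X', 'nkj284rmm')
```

'X284X'

Matches: at [0:3] → 'nkj'; at [6:9] → 'rmm'.
Every occurrence is swapped for 'X'.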